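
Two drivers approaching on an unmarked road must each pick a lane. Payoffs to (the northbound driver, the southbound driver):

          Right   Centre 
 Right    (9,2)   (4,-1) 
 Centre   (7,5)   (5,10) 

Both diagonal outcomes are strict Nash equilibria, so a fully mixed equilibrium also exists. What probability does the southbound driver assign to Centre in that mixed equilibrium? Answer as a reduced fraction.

The southbound driver's mix q on Right must make the northbound driver indifferent between Right and Centre.
The northbound driver's payoff from Right: 9q + 4(1−q). From Centre: 7q + 5(1−q).
Set equal: 2q = 1(1−q) → q = 1/3.
Probability on Centre is 1 − 1/3 = 2/3.

2/3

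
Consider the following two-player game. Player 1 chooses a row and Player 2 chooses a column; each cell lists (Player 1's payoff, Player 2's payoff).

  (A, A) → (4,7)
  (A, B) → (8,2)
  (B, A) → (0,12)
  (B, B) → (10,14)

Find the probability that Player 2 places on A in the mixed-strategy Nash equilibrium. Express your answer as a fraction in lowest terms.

Player 2's mix q on A must make Player 1 indifferent between A and B.
Player 1's payoff from A: 4q + 8(1−q). From B: 0q + 10(1−q).
Set equal: 4q = 2(1−q) → q = 2/6 = 1/3.

1/3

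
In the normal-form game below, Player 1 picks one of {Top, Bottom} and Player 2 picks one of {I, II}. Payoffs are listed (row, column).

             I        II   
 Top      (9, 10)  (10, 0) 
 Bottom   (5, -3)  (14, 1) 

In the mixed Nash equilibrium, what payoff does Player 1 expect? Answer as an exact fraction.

19/2

Player 2 mixes with probability q on I, chosen so Player 1 is indifferent: 9q + 10(1−q) = 5q + 14(1−q) gives q = 1/2.
Player 1's expected payoff (from either row, since indifferent) is 9·1/2 + 10·1/2 = 19/2.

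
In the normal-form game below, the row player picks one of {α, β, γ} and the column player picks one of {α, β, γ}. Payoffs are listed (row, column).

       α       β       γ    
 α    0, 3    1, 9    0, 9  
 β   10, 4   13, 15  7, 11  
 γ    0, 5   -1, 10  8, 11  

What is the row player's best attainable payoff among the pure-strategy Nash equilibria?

13

Both β is a pure NE (the row player: 13 ≥ 1; the column player: 15 ≥ 11). The row player gets 13.
Both γ is a pure NE (the row player: 8 ≥ 7; the column player: 11 ≥ 10). The row player gets 8.
Every other cell has a profitable deviation for at least one player. Highest of {13, 8} is 13.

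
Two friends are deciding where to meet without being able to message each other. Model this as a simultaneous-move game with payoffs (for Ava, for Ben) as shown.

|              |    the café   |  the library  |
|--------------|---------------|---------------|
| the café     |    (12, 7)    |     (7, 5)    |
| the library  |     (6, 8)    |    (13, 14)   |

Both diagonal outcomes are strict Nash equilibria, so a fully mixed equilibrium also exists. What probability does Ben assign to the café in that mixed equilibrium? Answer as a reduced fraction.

Ben's mix q on the café must make Ava indifferent between the café and the library.
Ava's payoff from the café: 12q + 7(1−q). From the library: 6q + 13(1−q).
Set equal: 6q = 6(1−q) → q = 6/12 = 1/2.

1/2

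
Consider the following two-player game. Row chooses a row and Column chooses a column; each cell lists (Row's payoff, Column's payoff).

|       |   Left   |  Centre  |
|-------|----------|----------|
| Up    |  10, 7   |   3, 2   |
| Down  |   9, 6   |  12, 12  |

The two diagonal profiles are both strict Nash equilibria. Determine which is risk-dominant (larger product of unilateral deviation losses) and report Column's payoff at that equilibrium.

12

At (Up, Left): Row loses 10 − 9 = 1 by deviating; Column loses 7 − 2 = 5. Product = 1·5 = 5.
At (Down, Centre): Row loses 12 − 3 = 9 by deviating; Column loses 12 − 6 = 6. Product = 9·6 = 54.
54 > 5, so (Down, Centre) is risk-dominant. Column's payoff there is 12.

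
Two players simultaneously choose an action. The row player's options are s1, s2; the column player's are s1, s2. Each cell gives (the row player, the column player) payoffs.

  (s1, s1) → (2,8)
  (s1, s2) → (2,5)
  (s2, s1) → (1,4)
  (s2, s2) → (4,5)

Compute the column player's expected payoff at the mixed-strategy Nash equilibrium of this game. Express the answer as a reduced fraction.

The row player mixes with probability p on s1, chosen so the column player is indifferent: 8p + 4(1−p) = 5p + 5(1−p) gives p = 1/4.
The column player's expected payoff is 8·1/4 + 4·3/4 = 5.

5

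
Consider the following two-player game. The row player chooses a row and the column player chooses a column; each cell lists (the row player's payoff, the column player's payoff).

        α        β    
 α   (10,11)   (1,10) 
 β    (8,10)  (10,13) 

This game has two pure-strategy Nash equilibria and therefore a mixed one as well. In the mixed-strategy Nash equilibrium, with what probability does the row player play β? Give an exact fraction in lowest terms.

The row player's mix p on α must make the column player indifferent between α and β.
The column player's payoff from α: 11p + 10(1−p). From β: 10p + 13(1−p).
Set equal: 1p = 3(1−p) → p = 3/4.
Probability on β is 1 − 3/4 = 1/4.

1/4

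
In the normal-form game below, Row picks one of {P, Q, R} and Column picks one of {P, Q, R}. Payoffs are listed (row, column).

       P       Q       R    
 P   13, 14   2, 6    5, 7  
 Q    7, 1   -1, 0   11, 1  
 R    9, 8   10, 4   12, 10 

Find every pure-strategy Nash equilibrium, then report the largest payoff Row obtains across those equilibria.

13

Both P is a pure NE (Row: 13 ≥ 9; Column: 14 ≥ 7). Row gets 13.
Both R is a pure NE (Row: 12 ≥ 11; Column: 10 ≥ 8). Row gets 12.
Every other cell has a profitable deviation for at least one player. Highest of {13, 12} is 13.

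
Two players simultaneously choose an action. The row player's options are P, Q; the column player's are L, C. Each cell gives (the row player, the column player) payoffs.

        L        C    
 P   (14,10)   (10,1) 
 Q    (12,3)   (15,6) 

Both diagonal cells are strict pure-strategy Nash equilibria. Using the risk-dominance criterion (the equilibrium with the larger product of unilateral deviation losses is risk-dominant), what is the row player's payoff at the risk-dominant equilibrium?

At (P, L): the row player loses 14 − 12 = 2 by deviating; the column player loses 10 − 1 = 9. Product = 2·9 = 18.
At (Q, C): the row player loses 15 − 10 = 5 by deviating; the column player loses 6 − 3 = 3. Product = 5·3 = 15.
18 > 15, so (P, L) is risk-dominant. The row player's payoff there is 14.

14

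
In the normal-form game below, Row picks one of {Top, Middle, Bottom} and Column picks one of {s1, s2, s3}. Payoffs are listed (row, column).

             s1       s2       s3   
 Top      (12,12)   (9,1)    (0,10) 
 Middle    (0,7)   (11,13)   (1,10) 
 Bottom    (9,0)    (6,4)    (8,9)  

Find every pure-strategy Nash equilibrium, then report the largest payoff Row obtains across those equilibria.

(Top, s1) is a pure NE (Row: 12 ≥ 9; Column: 12 ≥ 10). Row gets 12.
(Middle, s2) is a pure NE (Row: 11 ≥ 9; Column: 13 ≥ 10). Row gets 11.
(Bottom, s3) is a pure NE (Row: 8 ≥ 1; Column: 9 ≥ 4). Row gets 8.
Every other cell has a profitable deviation for at least one player. Highest of {12, 11, 8} is 12.

12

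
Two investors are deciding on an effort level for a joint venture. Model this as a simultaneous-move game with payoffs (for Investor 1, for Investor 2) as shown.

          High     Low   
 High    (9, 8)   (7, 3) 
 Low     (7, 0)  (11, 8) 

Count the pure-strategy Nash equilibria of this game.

2

Both High: Investor 1 gets 9 (best alternative 7); Investor 2 gets 8 (best alternative 3). Neither deviates — NE.
Both Low: Investor 1 gets 11 (best alternative 7); Investor 2 gets 8 (best alternative 0). Neither deviates — NE.
(Low, High) is not a NE: Investor 1 would switch to High (9 > 7).
No other cell survives both best-response checks, so there are 2 pure NE.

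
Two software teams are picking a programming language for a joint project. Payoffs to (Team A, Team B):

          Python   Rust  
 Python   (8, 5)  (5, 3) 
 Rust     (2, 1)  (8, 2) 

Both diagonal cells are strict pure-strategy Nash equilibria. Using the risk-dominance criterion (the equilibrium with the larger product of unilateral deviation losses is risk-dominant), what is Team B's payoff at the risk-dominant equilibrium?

At both Python: Team A loses 8 − 2 = 6 by deviating; Team B loses 5 − 3 = 2. Product = 6·2 = 12.
At both Rust: Team A loses 8 − 5 = 3 by deviating; Team B loses 2 − 1 = 1. Product = 3·1 = 3.
12 > 3, so both Python is risk-dominant. Team B's payoff there is 5.

5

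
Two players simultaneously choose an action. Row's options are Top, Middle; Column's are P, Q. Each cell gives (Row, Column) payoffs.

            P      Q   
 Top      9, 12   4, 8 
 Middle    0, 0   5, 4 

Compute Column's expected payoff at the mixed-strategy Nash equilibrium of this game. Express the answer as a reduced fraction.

6

Row mixes with probability p on Top, chosen so Column is indifferent: 12p + 0(1−p) = 8p + 4(1−p) gives p = 1/2.
Column's expected payoff is 12·1/2 + 0·1/2 = 6.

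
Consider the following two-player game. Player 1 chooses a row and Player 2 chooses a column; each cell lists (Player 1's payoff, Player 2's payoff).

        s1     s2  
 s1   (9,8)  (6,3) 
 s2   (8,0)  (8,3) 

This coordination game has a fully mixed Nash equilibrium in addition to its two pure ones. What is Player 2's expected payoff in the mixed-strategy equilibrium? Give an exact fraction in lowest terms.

3

Player 1 mixes with probability p on s1, chosen so Player 2 is indifferent: 8p + 0(1−p) = 3p + 3(1−p) gives p = 3/8.
Player 2's expected payoff is 8·3/8 + 0·5/8 = 3.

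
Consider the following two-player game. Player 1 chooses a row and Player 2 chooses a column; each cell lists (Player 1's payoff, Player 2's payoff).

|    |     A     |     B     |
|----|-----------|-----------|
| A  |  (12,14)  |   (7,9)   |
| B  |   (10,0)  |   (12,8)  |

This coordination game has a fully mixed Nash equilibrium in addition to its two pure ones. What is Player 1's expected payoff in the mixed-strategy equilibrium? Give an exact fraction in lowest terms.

74/7

Player 2 mixes with probability q on A, chosen so Player 1 is indifferent: 12q + 7(1−q) = 10q + 12(1−q) gives q = 5/7.
Player 1's expected payoff (from either row, since indifferent) is 12·5/7 + 7·2/7 = 74/7.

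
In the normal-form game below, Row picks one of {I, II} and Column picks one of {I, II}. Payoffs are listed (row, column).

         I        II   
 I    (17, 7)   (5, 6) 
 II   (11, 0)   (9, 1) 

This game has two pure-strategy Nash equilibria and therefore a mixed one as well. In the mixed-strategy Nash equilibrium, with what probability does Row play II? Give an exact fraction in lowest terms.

1/2

Row's mix p on I must make Column indifferent between I and II.
Column's payoff from I: 7p + 0(1−p). From II: 6p + 1(1−p).
Set equal: 1p = 1(1−p) → p = 1/2.
Probability on II is 1 − 1/2 = 1/2.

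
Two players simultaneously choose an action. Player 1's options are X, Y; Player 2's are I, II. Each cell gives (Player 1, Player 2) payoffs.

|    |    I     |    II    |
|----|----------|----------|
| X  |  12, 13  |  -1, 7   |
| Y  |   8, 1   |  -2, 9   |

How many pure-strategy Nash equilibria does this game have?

1

(X, I): Player 1 gets 12 (best alternative 8); Player 2 gets 13 (best alternative 7). Neither deviates — NE.
(Y, II) is not a NE: Player 1 would switch to X (-1 > -2).
No other cell survives both best-response checks, so there is 1 pure NE.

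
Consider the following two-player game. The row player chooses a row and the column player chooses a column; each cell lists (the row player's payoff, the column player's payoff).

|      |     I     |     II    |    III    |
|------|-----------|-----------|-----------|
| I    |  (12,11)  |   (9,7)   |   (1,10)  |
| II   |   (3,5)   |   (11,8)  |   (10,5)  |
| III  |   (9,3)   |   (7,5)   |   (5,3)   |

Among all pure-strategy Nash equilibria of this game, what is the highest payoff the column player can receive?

11

Both I is a pure NE (the row player: 12 ≥ 9; the column player: 11 ≥ 10). The column player gets 11.
Both II is a pure NE (the row player: 11 ≥ 9; the column player: 8 ≥ 5). The column player gets 8.
Every other cell has a profitable deviation for at least one player. Highest of {11, 8} is 11.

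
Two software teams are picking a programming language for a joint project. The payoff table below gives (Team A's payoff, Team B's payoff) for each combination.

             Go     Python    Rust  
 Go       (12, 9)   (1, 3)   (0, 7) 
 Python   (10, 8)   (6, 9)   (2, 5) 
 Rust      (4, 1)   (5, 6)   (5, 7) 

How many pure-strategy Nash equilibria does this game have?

Both Go: Team A gets 12 (best alternative 10); Team B gets 9 (best alternative 7). Neither deviates — NE.
Both Python: Team A gets 6 (best alternative 5); Team B gets 9 (best alternative 8). Neither deviates — NE.
Both Rust: Team A gets 5 (best alternative 2); Team B gets 7 (best alternative 6). Neither deviates — NE.
(Python, Rust) is not a NE: Team A would switch to Rust (5 > 2).
No other cell survives both best-response checks, so there are 3 pure NE.

3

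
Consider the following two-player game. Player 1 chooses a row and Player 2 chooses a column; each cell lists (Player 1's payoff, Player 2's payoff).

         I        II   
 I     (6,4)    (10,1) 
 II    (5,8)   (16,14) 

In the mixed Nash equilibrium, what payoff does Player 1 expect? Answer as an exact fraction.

Player 2 mixes with probability q on I, chosen so Player 1 is indifferent: 6q + 10(1−q) = 5q + 16(1−q) gives q = 6/7.
Player 1's expected payoff (from either row, since indifferent) is 6·6/7 + 10·1/7 = 46/7.

46/7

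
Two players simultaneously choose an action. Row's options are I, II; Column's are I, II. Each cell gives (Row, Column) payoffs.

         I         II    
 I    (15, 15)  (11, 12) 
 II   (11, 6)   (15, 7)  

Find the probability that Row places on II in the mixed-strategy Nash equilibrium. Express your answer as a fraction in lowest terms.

3/4

Row's mix p on I must make Column indifferent between I and II.
Column's payoff from I: 15p + 6(1−p). From II: 12p + 7(1−p).
Set equal: 3p = 1(1−p) → p = 1/4.
Probability on II is 1 − 1/4 = 3/4.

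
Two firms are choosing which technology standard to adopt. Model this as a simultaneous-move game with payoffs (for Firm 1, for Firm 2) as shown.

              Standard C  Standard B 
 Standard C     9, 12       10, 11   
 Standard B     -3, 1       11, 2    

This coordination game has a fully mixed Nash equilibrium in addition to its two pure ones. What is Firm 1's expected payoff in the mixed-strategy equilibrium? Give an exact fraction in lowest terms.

Firm 2 mixes with probability q on Standard C, chosen so Firm 1 is indifferent: 9q + 10(1−q) = (-3)q + 11(1−q) gives q = 1/13.
Firm 1's expected payoff (from either row, since indifferent) is 9·1/13 + 10·12/13 = 129/13.

129/13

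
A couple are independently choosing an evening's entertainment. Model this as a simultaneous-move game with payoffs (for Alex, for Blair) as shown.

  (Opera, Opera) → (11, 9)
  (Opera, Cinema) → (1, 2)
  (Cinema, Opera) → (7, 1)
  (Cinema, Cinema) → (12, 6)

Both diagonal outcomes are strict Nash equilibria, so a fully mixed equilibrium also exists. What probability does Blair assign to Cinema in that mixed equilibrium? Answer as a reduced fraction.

Blair's mix q on Opera must make Alex indifferent between Opera and Cinema.
Alex's payoff from Opera: 11q + 1(1−q). From Cinema: 7q + 12(1−q).
Set equal: 4q = 11(1−q) → q = 11/15.
Probability on Cinema is 1 − 11/15 = 4/15.

4/15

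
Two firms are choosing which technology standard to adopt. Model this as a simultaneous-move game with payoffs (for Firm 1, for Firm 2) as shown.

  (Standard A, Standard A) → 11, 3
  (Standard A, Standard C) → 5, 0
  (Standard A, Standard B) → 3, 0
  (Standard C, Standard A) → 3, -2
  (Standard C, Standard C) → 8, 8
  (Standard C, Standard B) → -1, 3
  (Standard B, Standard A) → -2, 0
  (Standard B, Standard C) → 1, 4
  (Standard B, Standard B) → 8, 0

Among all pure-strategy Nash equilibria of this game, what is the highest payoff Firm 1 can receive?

Both Standard A is a pure NE (Firm 1: 11 ≥ 3; Firm 2: 3 ≥ 0). Firm 1 gets 11.
Both Standard C is a pure NE (Firm 1: 8 ≥ 5; Firm 2: 8 ≥ 3). Firm 1 gets 8.
Every other cell has a profitable deviation for at least one player. Highest of {11, 8} is 11.

11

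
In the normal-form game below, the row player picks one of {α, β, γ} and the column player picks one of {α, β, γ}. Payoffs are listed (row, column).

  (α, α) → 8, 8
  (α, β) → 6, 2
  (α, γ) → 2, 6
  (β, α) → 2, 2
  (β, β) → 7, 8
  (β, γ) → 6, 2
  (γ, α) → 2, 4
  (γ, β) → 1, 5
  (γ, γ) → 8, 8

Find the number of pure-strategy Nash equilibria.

Both α: the row player gets 8 (best alternative 2); the column player gets 8 (best alternative 6). Neither deviates — NE.
Both β: the row player gets 7 (best alternative 6); the column player gets 8 (best alternative 2). Neither deviates — NE.
Both γ: the row player gets 8 (best alternative 6); the column player gets 8 (best alternative 5). Neither deviates — NE.
(α, γ) is not a NE: the row player would switch to γ (8 > 2).
No other cell survives both best-response checks, so there are 3 pure NE.

3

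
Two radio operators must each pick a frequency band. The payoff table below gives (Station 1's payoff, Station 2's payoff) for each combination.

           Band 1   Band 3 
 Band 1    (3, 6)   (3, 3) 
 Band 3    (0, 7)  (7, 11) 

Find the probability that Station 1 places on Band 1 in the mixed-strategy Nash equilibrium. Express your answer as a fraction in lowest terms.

4/7

Station 1's mix p on Band 1 must make Station 2 indifferent between Band 1 and Band 3.
Station 2's payoff from Band 1: 6p + 7(1−p). From Band 3: 3p + 11(1−p).
Set equal: 3p = 4(1−p) → p = 4/7.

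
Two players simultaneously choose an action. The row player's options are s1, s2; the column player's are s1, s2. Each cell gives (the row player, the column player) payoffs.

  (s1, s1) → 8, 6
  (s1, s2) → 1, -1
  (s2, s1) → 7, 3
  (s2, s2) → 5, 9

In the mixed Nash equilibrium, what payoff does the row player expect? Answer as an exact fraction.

The column player mixes with probability q on s1, chosen so the row player is indifferent: 8q + 1(1−q) = 7q + 5(1−q) gives q = 4/5.
The row player's expected payoff (from either row, since indifferent) is 8·4/5 + 1·1/5 = 33/5.

33/5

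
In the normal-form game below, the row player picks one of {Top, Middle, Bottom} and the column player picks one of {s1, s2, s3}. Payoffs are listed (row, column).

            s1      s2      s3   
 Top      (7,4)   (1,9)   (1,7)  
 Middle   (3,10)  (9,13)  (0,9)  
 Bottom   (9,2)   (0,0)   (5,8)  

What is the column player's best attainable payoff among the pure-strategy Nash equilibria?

(Middle, s2) is a pure NE (the row player: 9 ≥ 1; the column player: 13 ≥ 10). The column player gets 13.
(Bottom, s3) is a pure NE (the row player: 5 ≥ 1; the column player: 8 ≥ 2). The column player gets 8.
Every other cell has a profitable deviation for at least one player. Highest of {13, 8} is 13.

13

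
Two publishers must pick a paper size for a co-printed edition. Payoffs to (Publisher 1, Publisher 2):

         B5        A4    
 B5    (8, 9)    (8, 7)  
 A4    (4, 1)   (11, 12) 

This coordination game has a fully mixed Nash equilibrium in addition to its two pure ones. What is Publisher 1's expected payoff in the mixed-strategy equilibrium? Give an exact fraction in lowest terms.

8

Publisher 2 mixes with probability q on B5, chosen so Publisher 1 is indifferent: 8q + 8(1−q) = 4q + 11(1−q) gives q = 3/7.
Publisher 1's expected payoff (from either row, since indifferent) is 8·3/7 + 8·4/7 = 8.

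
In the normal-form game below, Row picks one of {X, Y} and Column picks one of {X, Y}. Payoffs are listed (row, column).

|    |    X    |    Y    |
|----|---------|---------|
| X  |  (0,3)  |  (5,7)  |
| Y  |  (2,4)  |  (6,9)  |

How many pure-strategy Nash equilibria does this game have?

1

Both Y: Row gets 6 (best alternative 5); Column gets 9 (best alternative 4). Neither deviates — NE.
Both X is not a NE: Row would switch to Y (2 > 0).
No other cell survives both best-response checks, so there is 1 pure NE.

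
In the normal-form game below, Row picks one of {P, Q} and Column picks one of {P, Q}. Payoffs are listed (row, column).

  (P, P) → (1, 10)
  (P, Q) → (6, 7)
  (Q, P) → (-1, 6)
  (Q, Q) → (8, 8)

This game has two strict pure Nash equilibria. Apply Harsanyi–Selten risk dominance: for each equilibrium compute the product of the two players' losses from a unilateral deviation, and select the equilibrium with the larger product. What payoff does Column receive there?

At both P: Row loses 1 − (-1) = 2 by deviating; Column loses 10 − 7 = 3. Product = 2·3 = 6.
At both Q: Row loses 8 − 6 = 2 by deviating; Column loses 8 − 6 = 2. Product = 2·2 = 4.
6 > 4, so both P is risk-dominant. Column's payoff there is 10.

10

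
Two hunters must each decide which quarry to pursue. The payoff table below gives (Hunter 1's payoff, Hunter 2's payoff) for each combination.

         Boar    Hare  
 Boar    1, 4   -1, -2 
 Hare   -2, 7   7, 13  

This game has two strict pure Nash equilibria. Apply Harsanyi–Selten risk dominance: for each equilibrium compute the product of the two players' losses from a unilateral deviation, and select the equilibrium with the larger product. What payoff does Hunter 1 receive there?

7

At both Boar: Hunter 1 loses 1 − (-2) = 3 by deviating; Hunter 2 loses 4 − (-2) = 6. Product = 3·6 = 18.
At both Hare: Hunter 1 loses 7 − (-1) = 8 by deviating; Hunter 2 loses 13 − 7 = 6. Product = 8·6 = 48.
48 > 18, so both Hare is risk-dominant. Hunter 1's payoff there is 7.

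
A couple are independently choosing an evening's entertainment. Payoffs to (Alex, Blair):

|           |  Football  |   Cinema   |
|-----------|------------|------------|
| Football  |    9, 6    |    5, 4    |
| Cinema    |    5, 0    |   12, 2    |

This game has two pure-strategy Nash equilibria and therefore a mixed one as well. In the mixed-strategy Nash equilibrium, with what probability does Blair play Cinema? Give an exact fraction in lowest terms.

Blair's mix q on Football must make Alex indifferent between Football and Cinema.
Alex's payoff from Football: 9q + 5(1−q). From Cinema: 5q + 12(1−q).
Set equal: 4q = 7(1−q) → q = 7/11.
Probability on Cinema is 1 − 7/11 = 4/11.

4/11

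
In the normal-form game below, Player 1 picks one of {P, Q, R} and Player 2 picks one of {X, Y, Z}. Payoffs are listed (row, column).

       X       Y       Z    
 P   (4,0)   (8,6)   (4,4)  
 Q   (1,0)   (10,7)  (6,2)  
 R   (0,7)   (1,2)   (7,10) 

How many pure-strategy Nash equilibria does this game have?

2

(Q, Y): Player 1 gets 10 (best alternative 8); Player 2 gets 7 (best alternative 2). Neither deviates — NE.
(R, Z): Player 1 gets 7 (best alternative 6); Player 2 gets 10 (best alternative 7). Neither deviates — NE.
(P, X) is not a NE: Player 2 would switch to Y (6 > 0).
No other cell survives both best-response checks, so there are 2 pure NE.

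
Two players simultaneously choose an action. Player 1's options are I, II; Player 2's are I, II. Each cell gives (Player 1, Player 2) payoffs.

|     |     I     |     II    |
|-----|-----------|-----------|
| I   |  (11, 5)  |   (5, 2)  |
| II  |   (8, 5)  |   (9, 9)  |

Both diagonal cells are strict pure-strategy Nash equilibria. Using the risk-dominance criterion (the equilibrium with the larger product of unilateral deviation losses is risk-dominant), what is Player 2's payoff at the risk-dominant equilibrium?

At both I: Player 1 loses 11 − 8 = 3 by deviating; Player 2 loses 5 − 2 = 3. Product = 3·3 = 9.
At both II: Player 1 loses 9 − 5 = 4 by deviating; Player 2 loses 9 − 5 = 4. Product = 4·4 = 16.
16 > 9, so both II is risk-dominant. Player 2's payoff there is 9.

9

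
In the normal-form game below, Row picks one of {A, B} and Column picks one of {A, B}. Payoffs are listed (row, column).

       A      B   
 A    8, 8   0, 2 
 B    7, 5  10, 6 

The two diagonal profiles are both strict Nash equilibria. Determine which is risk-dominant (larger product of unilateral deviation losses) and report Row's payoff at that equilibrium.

10

At both A: Row loses 8 − 7 = 1 by deviating; Column loses 8 − 2 = 6. Product = 1·6 = 6.
At both B: Row loses 10 − 0 = 10 by deviating; Column loses 6 − 5 = 1. Product = 10·1 = 10.
10 > 6, so both B is risk-dominant. Row's payoff there is 10.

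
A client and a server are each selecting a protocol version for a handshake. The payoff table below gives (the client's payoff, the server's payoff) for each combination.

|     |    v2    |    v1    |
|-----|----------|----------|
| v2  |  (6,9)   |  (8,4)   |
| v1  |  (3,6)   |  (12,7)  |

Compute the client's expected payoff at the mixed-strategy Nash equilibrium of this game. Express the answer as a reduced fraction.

48/7

The server mixes with probability q on v2, chosen so the client is indifferent: 6q + 8(1−q) = 3q + 12(1−q) gives q = 4/7.
The client's expected payoff (from either row, since indifferent) is 6·4/7 + 8·3/7 = 48/7.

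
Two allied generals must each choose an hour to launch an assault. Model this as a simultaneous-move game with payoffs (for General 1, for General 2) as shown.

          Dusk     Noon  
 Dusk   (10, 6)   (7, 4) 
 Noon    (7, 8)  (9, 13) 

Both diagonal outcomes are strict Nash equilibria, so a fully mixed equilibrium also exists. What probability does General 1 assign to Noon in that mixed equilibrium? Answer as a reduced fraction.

General 1's mix p on Dusk must make General 2 indifferent between Dusk and Noon.
General 2's payoff from Dusk: 6p + 8(1−p). From Noon: 4p + 13(1−p).
Set equal: 2p = 5(1−p) → p = 5/7.
Probability on Noon is 1 − 5/7 = 2/7.

2/7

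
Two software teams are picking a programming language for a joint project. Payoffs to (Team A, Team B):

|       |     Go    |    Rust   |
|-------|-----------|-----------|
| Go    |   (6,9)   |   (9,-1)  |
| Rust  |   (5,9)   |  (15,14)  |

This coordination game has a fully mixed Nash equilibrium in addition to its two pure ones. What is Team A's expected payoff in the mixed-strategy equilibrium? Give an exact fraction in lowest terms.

Team B mixes with probability q on Go, chosen so Team A is indifferent: 6q + 9(1−q) = 5q + 15(1−q) gives q = 6/7.
Team A's expected payoff (from either row, since indifferent) is 6·6/7 + 9·1/7 = 45/7.

45/7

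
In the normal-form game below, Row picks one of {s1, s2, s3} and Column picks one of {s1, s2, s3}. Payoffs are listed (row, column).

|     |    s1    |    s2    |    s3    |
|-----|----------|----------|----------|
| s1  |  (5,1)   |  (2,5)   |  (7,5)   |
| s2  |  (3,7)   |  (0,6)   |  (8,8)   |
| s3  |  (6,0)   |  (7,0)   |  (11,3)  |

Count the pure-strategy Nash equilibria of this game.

Both s3: Row gets 11 (best alternative 8); Column gets 3 (best alternative 0). Neither deviates — NE.
Both s2 is not a NE: Row would switch to s3 (7 > 0).
No other cell survives both best-response checks, so there is 1 pure NE.

1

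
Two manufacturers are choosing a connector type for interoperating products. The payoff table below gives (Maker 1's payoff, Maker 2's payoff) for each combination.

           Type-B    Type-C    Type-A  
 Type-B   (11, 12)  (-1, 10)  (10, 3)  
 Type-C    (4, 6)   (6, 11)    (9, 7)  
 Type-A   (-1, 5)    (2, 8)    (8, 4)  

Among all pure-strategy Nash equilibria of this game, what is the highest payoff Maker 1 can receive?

Both Type-B is a pure NE (Maker 1: 11 ≥ 4; Maker 2: 12 ≥ 10). Maker 1 gets 11.
Both Type-C is a pure NE (Maker 1: 6 ≥ 2; Maker 2: 11 ≥ 7). Maker 1 gets 6.
Every other cell has a profitable deviation for at least one player. Highest of {11, 6} is 11.

11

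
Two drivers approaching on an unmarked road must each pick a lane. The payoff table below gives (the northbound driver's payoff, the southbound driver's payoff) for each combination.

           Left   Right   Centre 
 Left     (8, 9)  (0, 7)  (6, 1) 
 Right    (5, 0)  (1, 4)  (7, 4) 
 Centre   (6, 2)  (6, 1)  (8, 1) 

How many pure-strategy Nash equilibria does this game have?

Both Left: the northbound driver gets 8 (best alternative 6); the southbound driver gets 9 (best alternative 7). Neither deviates — NE.
Both Right is not a NE: the northbound driver would switch to Centre (6 > 1).
No other cell survives both best-response checks, so there is 1 pure NE.

1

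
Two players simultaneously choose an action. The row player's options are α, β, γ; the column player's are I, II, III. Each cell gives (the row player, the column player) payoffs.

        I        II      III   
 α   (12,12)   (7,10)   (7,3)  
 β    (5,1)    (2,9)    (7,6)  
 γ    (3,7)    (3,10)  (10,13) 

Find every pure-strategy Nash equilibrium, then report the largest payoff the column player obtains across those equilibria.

(α, I) is a pure NE (the row player: 12 ≥ 5; the column player: 12 ≥ 10). The column player gets 12.
(γ, III) is a pure NE (the row player: 10 ≥ 7; the column player: 13 ≥ 10). The column player gets 13.
Every other cell has a profitable deviation for at least one player. Highest of {12, 13} is 13.

13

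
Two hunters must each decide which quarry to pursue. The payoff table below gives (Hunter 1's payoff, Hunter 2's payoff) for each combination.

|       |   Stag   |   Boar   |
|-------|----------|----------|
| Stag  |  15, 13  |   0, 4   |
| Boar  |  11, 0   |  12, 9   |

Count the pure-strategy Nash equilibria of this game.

Both Stag: Hunter 1 gets 15 (best alternative 11); Hunter 2 gets 13 (best alternative 4). Neither deviates — NE.
Both Boar: Hunter 1 gets 12 (best alternative 0); Hunter 2 gets 9 (best alternative 0). Neither deviates — NE.
(Boar, Stag) is not a NE: Hunter 1 would switch to Stag (15 > 11).
No other cell survives both best-response checks, so there are 2 pure NE.

2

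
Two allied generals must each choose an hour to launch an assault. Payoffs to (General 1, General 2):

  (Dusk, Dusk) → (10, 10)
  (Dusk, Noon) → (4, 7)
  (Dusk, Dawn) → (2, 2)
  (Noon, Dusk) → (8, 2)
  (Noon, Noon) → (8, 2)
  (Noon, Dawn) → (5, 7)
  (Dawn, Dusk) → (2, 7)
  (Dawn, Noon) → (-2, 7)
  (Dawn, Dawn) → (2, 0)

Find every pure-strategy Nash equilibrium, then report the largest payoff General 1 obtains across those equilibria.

10

Both Dusk is a pure NE (General 1: 10 ≥ 8; General 2: 10 ≥ 7). General 1 gets 10.
(Noon, Dawn) is a pure NE (General 1: 5 ≥ 2; General 2: 7 ≥ 2). General 1 gets 5.
Every other cell has a profitable deviation for at least one player. Highest of {10, 5} is 10.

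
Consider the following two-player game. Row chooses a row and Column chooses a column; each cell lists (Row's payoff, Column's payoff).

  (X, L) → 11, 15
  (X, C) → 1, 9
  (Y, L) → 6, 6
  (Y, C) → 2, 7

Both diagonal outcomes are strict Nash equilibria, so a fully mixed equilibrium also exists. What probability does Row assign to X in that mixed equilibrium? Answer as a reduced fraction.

Row's mix p on X must make Column indifferent between L and C.
Column's payoff from L: 15p + 6(1−p). From C: 9p + 7(1−p).
Set equal: 6p = 1(1−p) → p = 1/7.

1/7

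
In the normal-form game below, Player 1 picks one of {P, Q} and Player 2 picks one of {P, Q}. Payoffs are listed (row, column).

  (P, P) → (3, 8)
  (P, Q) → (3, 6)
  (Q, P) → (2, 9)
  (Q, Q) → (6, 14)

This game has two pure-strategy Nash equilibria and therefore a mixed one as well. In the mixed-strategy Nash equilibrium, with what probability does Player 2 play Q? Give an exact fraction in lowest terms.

Player 2's mix q on P must make Player 1 indifferent between P and Q.
Player 1's payoff from P: 3q + 3(1−q). From Q: 2q + 6(1−q).
Set equal: 1q = 3(1−q) → q = 3/4.
Probability on Q is 1 − 3/4 = 1/4.

1/4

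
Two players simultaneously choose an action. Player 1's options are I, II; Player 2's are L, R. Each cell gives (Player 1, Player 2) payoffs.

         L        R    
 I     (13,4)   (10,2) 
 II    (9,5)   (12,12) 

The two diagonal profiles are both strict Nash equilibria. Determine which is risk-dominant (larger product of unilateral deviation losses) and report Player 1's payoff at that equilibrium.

12

At (I, L): Player 1 loses 13 − 9 = 4 by deviating; Player 2 loses 4 − 2 = 2. Product = 4·2 = 8.
At (II, R): Player 1 loses 12 − 10 = 2 by deviating; Player 2 loses 12 − 5 = 7. Product = 2·7 = 14.
14 > 8, so (II, R) is risk-dominant. Player 1's payoff there is 12.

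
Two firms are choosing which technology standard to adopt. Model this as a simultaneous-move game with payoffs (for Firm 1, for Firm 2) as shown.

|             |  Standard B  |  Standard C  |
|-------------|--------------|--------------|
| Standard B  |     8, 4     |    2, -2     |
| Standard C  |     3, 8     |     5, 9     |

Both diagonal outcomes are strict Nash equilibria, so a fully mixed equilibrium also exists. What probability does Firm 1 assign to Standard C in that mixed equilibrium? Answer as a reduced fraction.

6/7

Firm 1's mix p on Standard B must make Firm 2 indifferent between Standard B and Standard C.
Firm 2's payoff from Standard B: 4p + 8(1−p). From Standard C: (-2)p + 9(1−p).
Set equal: 6p = 1(1−p) → p = 1/7.
Probability on Standard C is 1 − 1/7 = 6/7.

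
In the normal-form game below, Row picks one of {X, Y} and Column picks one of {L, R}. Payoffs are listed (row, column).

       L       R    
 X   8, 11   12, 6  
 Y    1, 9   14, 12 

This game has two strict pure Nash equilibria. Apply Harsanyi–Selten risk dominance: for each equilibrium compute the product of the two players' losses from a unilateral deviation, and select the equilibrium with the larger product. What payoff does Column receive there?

11

At (X, L): Row loses 8 − 1 = 7 by deviating; Column loses 11 − 6 = 5. Product = 7·5 = 35.
At (Y, R): Row loses 14 − 12 = 2 by deviating; Column loses 12 − 9 = 3. Product = 2·3 = 6.
35 > 6, so (X, L) is risk-dominant. Column's payoff there is 11.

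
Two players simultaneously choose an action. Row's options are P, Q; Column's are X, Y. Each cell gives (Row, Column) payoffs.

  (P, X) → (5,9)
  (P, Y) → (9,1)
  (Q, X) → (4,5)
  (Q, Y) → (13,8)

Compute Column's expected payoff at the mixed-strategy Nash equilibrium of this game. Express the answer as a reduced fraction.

67/11

Row mixes with probability p on P, chosen so Column is indifferent: 9p + 5(1−p) = 1p + 8(1−p) gives p = 3/11.
Column's expected payoff is 9·3/11 + 5·8/11 = 67/11.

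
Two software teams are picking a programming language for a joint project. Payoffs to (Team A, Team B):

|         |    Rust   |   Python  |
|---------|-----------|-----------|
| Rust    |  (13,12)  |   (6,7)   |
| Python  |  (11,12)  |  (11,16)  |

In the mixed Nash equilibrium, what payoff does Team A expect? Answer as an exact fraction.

11

Team B mixes with probability q on Rust, chosen so Team A is indifferent: 13q + 6(1−q) = 11q + 11(1−q) gives q = 5/7.
Team A's expected payoff (from either row, since indifferent) is 13·5/7 + 6·2/7 = 11.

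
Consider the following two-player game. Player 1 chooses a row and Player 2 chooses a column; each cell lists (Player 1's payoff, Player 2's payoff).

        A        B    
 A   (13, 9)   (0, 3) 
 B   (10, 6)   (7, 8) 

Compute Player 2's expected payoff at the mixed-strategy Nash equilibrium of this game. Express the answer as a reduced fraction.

Player 1 mixes with probability p on A, chosen so Player 2 is indifferent: 9p + 6(1−p) = 3p + 8(1−p) gives p = 1/4.
Player 2's expected payoff is 9·1/4 + 6·3/4 = 27/4.

27/4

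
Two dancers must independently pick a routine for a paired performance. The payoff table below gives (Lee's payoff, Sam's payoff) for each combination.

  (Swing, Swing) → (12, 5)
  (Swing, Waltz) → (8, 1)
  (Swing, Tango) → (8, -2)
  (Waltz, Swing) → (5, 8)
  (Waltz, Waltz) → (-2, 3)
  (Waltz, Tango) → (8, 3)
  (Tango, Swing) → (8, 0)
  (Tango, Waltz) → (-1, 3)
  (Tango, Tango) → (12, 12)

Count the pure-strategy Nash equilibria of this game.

Both Swing: Lee gets 12 (best alternative 8); Sam gets 5 (best alternative 1). Neither deviates — NE.
Both Tango: Lee gets 12 (best alternative 8); Sam gets 12 (best alternative 3). Neither deviates — NE.
Both Waltz is not a NE: Lee would switch to Swing (8 > -2).
No other cell survives both best-response checks, so there are 2 pure NE.

2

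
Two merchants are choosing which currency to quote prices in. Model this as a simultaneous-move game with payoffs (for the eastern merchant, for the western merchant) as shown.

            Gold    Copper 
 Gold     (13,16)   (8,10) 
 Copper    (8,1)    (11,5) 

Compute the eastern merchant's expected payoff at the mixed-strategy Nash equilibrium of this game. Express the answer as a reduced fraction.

79/8

The western merchant mixes with probability q on Gold, chosen so the eastern merchant is indifferent: 13q + 8(1−q) = 8q + 11(1−q) gives q = 3/8.
The eastern merchant's expected payoff (from either row, since indifferent) is 13·3/8 + 8·5/8 = 79/8.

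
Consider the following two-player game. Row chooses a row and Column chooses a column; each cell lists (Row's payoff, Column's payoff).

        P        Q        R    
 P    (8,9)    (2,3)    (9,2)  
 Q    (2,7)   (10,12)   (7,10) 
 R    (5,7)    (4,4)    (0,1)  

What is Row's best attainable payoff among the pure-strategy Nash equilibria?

Both P is a pure NE (Row: 8 ≥ 5; Column: 9 ≥ 3). Row gets 8.
Both Q is a pure NE (Row: 10 ≥ 4; Column: 12 ≥ 10). Row gets 10.
Every other cell has a profitable deviation for at least one player. Highest of {8, 10} is 10.

10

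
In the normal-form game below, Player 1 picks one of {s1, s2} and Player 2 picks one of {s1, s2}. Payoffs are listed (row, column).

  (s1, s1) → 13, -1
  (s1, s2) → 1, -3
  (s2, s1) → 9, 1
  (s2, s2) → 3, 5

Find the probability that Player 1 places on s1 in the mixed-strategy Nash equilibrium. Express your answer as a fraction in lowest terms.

2/3

Player 1's mix p on s1 must make Player 2 indifferent between s1 and s2.
Player 2's payoff from s1: (-1)p + 1(1−p). From s2: (-3)p + 5(1−p).
Set equal: 2p = 4(1−p) → p = 4/6 = 2/3.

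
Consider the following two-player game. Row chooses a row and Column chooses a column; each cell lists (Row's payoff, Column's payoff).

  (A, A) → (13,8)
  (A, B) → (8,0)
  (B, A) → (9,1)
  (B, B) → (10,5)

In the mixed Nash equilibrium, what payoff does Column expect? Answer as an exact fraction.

10/3

Row mixes with probability p on A, chosen so Column is indifferent: 8p + 1(1−p) = 0p + 5(1−p) gives p = 1/3.
Column's expected payoff is 8·1/3 + 1·2/3 = 10/3.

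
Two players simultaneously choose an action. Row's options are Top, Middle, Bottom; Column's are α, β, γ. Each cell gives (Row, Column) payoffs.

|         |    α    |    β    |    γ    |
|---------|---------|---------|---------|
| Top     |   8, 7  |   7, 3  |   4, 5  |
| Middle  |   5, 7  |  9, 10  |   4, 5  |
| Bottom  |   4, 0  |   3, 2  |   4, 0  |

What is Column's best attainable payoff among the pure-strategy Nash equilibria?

10

(Top, α) is a pure NE (Row: 8 ≥ 5; Column: 7 ≥ 5). Column gets 7.
(Middle, β) is a pure NE (Row: 9 ≥ 7; Column: 10 ≥ 7). Column gets 10.
Every other cell has a profitable deviation for at least one player. Highest of {7, 10} is 10.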